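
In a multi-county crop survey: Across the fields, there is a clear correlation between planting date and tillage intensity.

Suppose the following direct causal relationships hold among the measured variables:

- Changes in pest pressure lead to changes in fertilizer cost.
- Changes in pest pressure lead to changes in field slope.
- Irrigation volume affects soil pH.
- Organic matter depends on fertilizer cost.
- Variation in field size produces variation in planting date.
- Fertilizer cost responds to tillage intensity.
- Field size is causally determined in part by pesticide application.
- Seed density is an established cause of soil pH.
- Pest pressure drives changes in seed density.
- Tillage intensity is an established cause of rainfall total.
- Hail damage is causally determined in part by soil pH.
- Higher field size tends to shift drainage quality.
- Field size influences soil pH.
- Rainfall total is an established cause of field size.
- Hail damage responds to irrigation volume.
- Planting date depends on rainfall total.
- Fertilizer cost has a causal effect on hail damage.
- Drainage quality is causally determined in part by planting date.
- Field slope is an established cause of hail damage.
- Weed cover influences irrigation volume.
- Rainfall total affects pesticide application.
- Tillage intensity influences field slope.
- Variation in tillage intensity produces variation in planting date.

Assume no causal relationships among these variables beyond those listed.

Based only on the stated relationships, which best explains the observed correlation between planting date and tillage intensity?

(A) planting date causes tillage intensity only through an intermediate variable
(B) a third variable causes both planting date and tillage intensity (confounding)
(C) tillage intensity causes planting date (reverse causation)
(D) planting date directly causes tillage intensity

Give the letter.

C

The stated link runs tillage intensity → planting date; planting date has no causal path to tillage intensity. No variable causes both, so confounding is ruled out. The correlation reflects reverse causation.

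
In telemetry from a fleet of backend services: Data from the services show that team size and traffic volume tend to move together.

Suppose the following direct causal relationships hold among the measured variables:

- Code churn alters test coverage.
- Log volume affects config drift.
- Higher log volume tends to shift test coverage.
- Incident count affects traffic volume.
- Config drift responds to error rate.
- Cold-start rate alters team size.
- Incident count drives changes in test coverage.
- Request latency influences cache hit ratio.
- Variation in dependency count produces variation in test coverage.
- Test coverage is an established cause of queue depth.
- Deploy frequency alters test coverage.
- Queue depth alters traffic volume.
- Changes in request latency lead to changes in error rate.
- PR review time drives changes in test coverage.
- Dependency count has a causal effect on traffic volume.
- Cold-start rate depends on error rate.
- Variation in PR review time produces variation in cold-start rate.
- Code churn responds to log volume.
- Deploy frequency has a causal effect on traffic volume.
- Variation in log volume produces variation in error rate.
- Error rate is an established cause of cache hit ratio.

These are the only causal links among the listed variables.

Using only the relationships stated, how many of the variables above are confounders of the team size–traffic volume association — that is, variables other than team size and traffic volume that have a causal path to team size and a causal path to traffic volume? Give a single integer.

The common causes are: PR review time (to team size via PR review time → cold-start rate → team size; to traffic volume via PR review time → test coverage → queue depth → traffic volume); log volume (to team size via log volume → error rate → cold-start rate → team size; to traffic volume via log volume → test coverage → queue depth → traffic volume).
Every other variable lacks a causal path to at least one of team size and traffic volume.

2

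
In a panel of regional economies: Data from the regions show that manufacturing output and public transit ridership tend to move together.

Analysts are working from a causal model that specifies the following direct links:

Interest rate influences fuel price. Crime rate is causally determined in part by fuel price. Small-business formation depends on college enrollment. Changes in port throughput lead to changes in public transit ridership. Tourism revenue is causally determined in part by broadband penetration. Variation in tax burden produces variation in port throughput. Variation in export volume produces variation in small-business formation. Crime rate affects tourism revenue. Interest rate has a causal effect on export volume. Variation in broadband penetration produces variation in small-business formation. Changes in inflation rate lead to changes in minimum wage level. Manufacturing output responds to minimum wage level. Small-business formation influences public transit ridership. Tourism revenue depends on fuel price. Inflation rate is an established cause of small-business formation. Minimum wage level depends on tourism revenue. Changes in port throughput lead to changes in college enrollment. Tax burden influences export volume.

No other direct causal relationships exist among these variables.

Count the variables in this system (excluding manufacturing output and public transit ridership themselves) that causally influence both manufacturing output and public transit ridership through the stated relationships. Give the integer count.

The common causes are: broadband penetration (to manufacturing output via broadband penetration → tourism revenue → minimum wage level → manufacturing output; to public transit ridership via broadband penetration → small-business formation → public transit ridership); inflation rate (to manufacturing output via inflation rate → minimum wage level → manufacturing output; to public transit ridership via inflation rate → small-business formation → public transit ridership); interest rate (to manufacturing output via interest rate → fuel price → tourism revenue → minimum wage level → manufacturing output; to public transit ridership via interest rate → export volume → small-business formation → public transit ridership).
Every other variable lacks a causal path to at least one of manufacturing output and public transit ridership.

3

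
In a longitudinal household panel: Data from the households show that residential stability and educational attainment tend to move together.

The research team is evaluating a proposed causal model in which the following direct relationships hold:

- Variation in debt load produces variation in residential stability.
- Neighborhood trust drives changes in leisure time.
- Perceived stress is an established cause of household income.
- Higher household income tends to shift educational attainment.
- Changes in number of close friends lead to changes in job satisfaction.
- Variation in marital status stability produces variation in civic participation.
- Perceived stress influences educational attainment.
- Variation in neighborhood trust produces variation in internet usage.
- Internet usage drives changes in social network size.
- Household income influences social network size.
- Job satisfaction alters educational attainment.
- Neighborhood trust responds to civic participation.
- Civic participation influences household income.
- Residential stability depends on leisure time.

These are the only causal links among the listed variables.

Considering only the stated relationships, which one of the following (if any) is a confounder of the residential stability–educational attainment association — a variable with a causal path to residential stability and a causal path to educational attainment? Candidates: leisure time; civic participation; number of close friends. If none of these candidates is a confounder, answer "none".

Civic participation causes residential stability (civic participation → neighborhood trust → leisure time → residential stability) and also causes educational attainment (civic participation → household income → educational attainment); it is a common cause of both.
Each of the other candidates lacks a causal path to at least one of residential stability and educational attainment, so they do not confound the relationship.

civic participation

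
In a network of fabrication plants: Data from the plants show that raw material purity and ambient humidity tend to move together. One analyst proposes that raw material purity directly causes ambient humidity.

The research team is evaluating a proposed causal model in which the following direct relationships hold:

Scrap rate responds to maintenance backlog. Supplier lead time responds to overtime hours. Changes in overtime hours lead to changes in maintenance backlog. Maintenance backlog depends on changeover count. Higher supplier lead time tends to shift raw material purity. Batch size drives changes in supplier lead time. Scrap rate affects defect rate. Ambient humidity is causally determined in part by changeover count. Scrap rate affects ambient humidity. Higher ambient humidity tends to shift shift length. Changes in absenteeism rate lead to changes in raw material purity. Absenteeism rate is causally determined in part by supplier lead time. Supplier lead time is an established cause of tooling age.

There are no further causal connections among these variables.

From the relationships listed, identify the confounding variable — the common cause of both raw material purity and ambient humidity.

Overtime hours has a causal path to raw material purity (overtime hours → supplier lead time → raw material purity) and a separate causal path to ambient humidity (overtime hours → maintenance backlog → scrap rate → ambient humidity), so it is a common cause of both.
No stated relationship gives raw material purity a causal route to ambient humidity, so the correlation is explained by the shared upstream cause rather than a direct effect.

overtime hours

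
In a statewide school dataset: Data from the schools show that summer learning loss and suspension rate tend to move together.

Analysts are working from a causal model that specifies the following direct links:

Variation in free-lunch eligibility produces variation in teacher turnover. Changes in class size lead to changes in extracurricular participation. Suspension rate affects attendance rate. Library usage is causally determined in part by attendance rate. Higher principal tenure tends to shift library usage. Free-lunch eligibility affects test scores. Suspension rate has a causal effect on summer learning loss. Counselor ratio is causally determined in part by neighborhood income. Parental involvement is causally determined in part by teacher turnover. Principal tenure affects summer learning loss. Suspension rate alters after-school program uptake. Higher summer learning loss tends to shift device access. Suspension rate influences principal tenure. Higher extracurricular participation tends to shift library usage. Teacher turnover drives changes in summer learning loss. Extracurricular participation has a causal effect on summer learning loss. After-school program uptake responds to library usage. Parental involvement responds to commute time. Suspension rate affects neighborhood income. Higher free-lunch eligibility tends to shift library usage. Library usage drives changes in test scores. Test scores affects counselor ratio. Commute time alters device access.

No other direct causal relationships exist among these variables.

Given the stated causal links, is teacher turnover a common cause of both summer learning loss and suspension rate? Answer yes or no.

Teacher turnover has no stated causal path to suspension rate. A confounder must cause both variables, so teacher turnover does not qualify.

no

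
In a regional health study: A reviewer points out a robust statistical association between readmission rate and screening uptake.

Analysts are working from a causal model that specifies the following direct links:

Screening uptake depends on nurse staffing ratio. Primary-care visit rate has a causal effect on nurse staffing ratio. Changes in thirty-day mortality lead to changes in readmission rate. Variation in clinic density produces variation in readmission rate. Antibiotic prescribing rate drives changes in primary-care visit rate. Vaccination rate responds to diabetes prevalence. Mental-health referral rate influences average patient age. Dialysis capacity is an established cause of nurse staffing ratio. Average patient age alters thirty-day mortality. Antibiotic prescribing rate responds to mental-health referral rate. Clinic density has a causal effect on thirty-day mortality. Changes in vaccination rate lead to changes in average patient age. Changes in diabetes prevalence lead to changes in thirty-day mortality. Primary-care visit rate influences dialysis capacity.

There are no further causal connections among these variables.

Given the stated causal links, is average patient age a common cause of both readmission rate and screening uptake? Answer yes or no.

Average patient age has no stated causal path to screening uptake. A confounder must cause both variables, so average patient age does not qualify.

no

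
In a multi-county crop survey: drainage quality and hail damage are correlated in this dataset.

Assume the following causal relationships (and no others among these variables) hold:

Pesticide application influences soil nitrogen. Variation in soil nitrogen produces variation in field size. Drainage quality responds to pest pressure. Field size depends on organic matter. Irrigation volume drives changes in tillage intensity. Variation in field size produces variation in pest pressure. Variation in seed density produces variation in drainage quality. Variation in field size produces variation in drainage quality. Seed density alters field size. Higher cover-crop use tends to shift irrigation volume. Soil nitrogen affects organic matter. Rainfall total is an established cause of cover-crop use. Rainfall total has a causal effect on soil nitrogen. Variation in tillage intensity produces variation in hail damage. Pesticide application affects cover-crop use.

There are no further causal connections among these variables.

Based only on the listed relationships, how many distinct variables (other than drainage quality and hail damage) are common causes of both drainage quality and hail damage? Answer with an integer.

2

The common causes are: pesticide application (to drainage quality via pesticide application → soil nitrogen → field size → drainage quality; to hail damage via pesticide application → cover-crop use → irrigation volume → tillage intensity → hail damage); rainfall total (to drainage quality via rainfall total → soil nitrogen → field size → drainage quality; to hail damage via rainfall total → cover-crop use → irrigation volume → tillage intensity → hail damage).
Every other variable lacks a causal path to at least one of drainage quality and hail damage.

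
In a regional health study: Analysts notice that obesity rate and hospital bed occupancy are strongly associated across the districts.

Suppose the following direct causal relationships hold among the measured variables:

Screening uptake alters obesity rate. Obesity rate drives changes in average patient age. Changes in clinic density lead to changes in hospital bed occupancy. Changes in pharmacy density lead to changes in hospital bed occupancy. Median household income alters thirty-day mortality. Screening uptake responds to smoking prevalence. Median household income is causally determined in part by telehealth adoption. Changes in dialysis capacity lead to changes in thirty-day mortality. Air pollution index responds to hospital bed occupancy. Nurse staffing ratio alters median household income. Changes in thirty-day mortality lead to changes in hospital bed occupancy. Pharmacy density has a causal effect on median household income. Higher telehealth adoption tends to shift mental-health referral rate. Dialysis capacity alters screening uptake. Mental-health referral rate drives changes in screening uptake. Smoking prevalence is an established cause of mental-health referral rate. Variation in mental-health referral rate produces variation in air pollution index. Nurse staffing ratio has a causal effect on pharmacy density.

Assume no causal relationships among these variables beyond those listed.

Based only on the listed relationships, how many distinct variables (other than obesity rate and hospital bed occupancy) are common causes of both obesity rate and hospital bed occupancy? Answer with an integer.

2

The common causes are: dialysis capacity (to obesity rate via dialysis capacity → screening uptake → obesity rate; to hospital bed occupancy via dialysis capacity → thirty-day mortality → hospital bed occupancy); telehealth adoption (to obesity rate via telehealth adoption → mental-health referral rate → screening uptake → obesity rate; to hospital bed occupancy via telehealth adoption → median household income → thirty-day mortality → hospital bed occupancy).
Every other variable lacks a causal path to at least one of obesity rate and hospital bed occupancy.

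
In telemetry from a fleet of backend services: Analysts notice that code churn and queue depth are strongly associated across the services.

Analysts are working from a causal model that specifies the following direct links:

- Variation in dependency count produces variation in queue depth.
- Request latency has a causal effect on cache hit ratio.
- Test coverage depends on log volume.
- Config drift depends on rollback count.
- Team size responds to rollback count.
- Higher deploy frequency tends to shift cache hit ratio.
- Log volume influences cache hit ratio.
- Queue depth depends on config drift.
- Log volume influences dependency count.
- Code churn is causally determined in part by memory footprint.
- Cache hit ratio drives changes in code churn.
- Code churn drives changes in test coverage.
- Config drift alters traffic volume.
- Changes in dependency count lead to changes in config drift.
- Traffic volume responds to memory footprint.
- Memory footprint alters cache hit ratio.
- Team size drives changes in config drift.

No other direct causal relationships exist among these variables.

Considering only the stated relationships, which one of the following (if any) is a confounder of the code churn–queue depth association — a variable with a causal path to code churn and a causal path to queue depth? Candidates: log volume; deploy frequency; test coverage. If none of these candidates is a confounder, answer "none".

log volume

Log volume causes code churn (log volume → cache hit ratio → code churn) and also causes queue depth (log volume → dependency count → queue depth); it is a common cause of both.
Each of the other candidates lacks a causal path to at least one of code churn and queue depth, so they do not confound the relationship.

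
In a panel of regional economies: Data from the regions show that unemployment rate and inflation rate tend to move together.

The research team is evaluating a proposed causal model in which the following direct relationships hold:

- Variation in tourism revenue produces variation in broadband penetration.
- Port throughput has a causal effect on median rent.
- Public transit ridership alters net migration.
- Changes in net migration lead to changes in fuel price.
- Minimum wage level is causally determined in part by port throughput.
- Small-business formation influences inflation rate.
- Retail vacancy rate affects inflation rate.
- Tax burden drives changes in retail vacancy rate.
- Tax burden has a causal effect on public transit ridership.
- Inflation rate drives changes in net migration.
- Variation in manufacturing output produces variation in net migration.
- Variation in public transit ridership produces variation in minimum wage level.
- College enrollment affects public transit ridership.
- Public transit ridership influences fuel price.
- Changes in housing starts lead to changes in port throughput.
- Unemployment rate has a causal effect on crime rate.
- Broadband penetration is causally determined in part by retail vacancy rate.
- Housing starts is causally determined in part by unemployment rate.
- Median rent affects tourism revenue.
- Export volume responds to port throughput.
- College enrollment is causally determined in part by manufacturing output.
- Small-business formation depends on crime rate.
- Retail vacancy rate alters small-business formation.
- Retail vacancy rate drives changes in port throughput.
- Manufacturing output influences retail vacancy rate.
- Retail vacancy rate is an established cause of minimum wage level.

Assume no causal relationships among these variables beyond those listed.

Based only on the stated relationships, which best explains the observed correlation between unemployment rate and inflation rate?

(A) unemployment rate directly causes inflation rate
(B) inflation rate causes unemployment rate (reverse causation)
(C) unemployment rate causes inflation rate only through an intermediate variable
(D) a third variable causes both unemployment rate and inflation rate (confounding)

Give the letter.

C

Unemployment rate reaches inflation rate through unemployment rate → crime rate → small-business formation → inflation rate — an indirect causal chain with no direct unemployment rate → inflation rate link. No variable causes both unemployment rate and inflation rate, so confounding is ruled out; the effect is mediated.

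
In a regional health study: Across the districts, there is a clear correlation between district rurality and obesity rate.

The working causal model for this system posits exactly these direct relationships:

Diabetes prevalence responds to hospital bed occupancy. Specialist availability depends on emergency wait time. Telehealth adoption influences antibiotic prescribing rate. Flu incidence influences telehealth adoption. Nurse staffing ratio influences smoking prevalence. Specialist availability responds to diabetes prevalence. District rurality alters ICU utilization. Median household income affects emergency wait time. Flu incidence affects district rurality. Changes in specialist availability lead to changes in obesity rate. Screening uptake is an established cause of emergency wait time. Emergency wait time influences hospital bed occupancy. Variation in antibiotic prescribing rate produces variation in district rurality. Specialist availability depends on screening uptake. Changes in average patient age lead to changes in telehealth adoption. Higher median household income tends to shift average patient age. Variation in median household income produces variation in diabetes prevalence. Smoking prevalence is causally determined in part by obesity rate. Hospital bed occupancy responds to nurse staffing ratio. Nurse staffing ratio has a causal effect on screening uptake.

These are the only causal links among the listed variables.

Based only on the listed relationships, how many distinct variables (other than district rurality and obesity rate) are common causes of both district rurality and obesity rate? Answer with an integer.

1

The common causes are: median household income (to district rurality via median household income → average patient age → telehealth adoption → antibiotic prescribing rate → district rurality; to obesity rate via median household income → emergency wait time → specialist availability → obesity rate).
Every other variable lacks a causal path to at least one of district rurality and obesity rate.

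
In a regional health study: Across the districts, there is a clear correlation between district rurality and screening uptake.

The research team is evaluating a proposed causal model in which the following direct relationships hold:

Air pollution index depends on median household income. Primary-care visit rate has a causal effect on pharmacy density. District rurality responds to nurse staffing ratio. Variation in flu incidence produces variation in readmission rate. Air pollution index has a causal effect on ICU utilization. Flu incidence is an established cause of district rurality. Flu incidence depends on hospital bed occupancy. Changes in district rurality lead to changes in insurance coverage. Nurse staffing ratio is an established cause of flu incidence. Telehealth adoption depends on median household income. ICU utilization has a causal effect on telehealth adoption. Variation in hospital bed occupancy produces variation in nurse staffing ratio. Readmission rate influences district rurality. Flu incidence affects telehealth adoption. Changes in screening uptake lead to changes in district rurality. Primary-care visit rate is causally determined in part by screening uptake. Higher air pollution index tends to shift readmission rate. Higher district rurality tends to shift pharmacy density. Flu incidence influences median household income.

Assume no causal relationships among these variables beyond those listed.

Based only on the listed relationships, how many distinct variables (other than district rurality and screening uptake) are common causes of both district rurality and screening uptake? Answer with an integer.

0

No listed variable has a causal path to both district rurality and screening uptake, so there are no common causes.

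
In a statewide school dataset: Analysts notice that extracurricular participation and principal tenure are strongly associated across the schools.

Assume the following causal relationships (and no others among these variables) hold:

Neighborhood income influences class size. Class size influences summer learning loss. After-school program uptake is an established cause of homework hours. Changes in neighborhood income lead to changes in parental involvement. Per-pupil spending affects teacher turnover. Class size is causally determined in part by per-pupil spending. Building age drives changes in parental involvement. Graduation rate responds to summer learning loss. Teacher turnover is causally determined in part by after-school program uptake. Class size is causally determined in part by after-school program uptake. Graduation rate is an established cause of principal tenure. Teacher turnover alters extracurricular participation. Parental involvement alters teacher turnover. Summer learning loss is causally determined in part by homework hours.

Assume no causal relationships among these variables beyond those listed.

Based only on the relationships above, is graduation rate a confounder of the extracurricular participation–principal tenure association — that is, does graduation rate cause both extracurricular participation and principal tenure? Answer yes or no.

no

Graduation rate has no stated causal path to extracurricular participation. A confounder must cause both variables, so graduation rate does not qualify.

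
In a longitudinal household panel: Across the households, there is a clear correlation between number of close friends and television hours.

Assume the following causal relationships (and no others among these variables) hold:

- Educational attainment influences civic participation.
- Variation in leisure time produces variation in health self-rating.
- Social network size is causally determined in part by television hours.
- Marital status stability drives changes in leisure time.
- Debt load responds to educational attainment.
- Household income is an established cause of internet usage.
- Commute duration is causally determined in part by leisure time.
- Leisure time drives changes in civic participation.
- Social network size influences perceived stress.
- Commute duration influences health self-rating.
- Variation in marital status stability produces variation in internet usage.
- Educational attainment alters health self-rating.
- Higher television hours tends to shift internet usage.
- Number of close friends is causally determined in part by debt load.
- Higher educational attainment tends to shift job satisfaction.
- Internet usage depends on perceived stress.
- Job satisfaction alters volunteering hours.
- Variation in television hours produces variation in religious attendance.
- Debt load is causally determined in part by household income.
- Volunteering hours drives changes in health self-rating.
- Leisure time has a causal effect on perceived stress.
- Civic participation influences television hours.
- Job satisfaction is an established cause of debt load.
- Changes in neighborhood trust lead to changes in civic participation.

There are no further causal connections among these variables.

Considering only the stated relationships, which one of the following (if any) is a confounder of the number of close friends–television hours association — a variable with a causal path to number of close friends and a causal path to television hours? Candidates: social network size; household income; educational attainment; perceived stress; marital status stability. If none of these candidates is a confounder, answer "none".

educational attainment

Educational attainment causes number of close friends (educational attainment → debt load → number of close friends) and also causes television hours (educational attainment → civic participation → television hours); it is a common cause of both.
Each of the other candidates lacks a causal path to at least one of number of close friends and television hours, so they do not confound the relationship.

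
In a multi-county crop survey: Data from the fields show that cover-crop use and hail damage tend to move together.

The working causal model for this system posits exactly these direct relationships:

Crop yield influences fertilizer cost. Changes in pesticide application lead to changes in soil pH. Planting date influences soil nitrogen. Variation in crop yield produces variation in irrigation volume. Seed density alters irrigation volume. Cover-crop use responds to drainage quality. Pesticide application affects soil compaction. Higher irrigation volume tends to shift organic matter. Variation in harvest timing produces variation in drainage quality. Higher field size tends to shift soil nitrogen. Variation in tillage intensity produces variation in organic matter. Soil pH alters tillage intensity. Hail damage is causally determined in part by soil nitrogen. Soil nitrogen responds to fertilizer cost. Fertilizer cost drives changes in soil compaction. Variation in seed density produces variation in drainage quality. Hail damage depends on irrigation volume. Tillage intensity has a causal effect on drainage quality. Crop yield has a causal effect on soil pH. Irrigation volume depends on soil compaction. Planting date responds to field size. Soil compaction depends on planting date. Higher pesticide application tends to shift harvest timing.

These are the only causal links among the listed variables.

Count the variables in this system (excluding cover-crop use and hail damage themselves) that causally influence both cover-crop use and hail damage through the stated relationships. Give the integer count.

3

The common causes are: crop yield (to cover-crop use via crop yield → soil pH → tillage intensity → drainage quality → cover-crop use; to hail damage via crop yield → irrigation volume → hail damage); pesticide application (to cover-crop use via pesticide application → harvest timing → drainage quality → cover-crop use; to hail damage via pesticide application → soil compaction → irrigation volume → hail damage); seed density (to cover-crop use via seed density → drainage quality → cover-crop use; to hail damage via seed density → irrigation volume → hail damage).
Every other variable lacks a causal path to at least one of cover-crop use and hail damage.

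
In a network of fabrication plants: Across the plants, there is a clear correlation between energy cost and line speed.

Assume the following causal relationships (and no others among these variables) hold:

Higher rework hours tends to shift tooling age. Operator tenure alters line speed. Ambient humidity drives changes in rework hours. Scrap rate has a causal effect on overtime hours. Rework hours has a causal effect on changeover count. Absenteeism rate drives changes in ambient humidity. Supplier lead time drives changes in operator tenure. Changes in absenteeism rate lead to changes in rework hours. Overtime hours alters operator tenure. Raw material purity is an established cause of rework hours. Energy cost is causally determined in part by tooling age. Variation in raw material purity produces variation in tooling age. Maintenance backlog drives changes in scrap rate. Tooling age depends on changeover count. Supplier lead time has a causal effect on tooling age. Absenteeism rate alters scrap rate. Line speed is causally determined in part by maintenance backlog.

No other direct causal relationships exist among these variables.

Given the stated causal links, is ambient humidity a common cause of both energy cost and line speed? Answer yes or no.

Ambient humidity has no stated causal path to line speed. A confounder must cause both variables, so ambient humidity does not qualify.

no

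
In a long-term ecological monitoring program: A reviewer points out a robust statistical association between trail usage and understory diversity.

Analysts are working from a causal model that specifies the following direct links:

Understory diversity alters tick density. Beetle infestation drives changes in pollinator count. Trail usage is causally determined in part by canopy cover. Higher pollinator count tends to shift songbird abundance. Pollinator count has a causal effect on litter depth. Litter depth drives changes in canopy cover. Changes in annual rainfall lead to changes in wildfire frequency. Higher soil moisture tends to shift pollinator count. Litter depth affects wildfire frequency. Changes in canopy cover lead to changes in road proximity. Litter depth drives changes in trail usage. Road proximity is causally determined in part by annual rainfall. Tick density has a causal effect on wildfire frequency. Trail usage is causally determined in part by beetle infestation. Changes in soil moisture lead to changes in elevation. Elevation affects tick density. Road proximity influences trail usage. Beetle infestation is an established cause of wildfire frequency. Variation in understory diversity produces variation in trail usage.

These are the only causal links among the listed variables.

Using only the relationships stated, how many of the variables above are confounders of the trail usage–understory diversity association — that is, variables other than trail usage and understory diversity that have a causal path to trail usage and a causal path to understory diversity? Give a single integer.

No listed variable has a causal path to both trail usage and understory diversity, so there are no common causes.

0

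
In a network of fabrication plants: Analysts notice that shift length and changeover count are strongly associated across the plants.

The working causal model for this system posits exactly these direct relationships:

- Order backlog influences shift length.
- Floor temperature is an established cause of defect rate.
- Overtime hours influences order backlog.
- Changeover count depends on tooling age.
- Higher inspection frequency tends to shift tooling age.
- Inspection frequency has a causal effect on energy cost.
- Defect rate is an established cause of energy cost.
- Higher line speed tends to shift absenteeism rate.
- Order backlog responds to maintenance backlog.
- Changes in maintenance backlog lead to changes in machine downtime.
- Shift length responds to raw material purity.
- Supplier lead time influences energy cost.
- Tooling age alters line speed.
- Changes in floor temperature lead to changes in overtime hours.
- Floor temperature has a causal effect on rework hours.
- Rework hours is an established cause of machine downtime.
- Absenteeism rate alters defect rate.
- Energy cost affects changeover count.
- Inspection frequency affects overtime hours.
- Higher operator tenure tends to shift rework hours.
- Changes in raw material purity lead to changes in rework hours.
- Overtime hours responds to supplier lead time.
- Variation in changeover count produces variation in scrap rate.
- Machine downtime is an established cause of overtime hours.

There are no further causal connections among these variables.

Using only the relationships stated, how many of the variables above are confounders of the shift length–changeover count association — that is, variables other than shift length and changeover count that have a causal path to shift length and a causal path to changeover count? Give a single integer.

3

The common causes are: floor temperature (to shift length via floor temperature → overtime hours → order backlog → shift length; to changeover count via floor temperature → defect rate → energy cost → changeover count); inspection frequency (to shift length via inspection frequency → overtime hours → order backlog → shift length; to changeover count via inspection frequency → energy cost → changeover count); supplier lead time (to shift length via supplier lead time → overtime hours → order backlog → shift length; to changeover count via supplier lead time → energy cost → changeover count).
Every other variable lacks a causal path to at least one of shift length and changeover count.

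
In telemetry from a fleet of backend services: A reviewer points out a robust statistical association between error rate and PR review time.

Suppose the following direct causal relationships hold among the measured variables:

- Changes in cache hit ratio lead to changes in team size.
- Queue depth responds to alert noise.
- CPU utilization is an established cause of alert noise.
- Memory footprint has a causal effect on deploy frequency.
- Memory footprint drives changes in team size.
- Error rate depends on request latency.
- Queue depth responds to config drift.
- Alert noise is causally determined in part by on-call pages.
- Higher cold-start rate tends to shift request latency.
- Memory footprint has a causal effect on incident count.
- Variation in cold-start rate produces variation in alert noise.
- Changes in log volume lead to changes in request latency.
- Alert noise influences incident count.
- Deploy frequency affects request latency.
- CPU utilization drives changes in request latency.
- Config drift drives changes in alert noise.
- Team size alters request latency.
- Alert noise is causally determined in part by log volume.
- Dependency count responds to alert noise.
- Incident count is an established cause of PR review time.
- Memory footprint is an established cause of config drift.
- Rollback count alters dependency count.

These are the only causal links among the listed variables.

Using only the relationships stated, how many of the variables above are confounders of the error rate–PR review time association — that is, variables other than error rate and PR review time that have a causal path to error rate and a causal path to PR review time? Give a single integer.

4

The common causes are: CPU utilization (to error rate via CPU utilization → request latency → error rate; to PR review time via CPU utilization → alert noise → incident count → PR review time); cold-start rate (to error rate via cold-start rate → request latency → error rate; to PR review time via cold-start rate → alert noise → incident count → PR review time); log volume (to error rate via log volume → request latency → error rate; to PR review time via log volume → alert noise → incident count → PR review time); memory footprint (to error rate via memory footprint → team size → request latency → error rate; to PR review time via memory footprint → incident count → PR review time).
Every other variable lacks a causal path to at least one of error rate and PR review time.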